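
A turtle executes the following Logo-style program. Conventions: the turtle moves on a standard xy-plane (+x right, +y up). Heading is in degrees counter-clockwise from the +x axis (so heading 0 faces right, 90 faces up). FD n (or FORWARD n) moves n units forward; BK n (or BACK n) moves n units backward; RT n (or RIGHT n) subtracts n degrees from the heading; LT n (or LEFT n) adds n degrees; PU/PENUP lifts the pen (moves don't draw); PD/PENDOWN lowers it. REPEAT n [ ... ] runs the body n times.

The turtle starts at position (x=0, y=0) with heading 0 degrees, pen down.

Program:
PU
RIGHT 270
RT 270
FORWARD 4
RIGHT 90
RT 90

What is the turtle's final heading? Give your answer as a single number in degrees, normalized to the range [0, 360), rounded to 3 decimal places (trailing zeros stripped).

Executing turtle program step by step:
Start: pos=(0,0), heading=0, pen down
PU: pen up
RT 270: heading 0 -> 90
RT 270: heading 90 -> 180
FD 4: (0,0) -> (-4,0) [heading=180, move]
RT 90: heading 180 -> 90
RT 90: heading 90 -> 0
Final: pos=(-4,0), heading=0, 0 segment(s) drawn

Answer: 0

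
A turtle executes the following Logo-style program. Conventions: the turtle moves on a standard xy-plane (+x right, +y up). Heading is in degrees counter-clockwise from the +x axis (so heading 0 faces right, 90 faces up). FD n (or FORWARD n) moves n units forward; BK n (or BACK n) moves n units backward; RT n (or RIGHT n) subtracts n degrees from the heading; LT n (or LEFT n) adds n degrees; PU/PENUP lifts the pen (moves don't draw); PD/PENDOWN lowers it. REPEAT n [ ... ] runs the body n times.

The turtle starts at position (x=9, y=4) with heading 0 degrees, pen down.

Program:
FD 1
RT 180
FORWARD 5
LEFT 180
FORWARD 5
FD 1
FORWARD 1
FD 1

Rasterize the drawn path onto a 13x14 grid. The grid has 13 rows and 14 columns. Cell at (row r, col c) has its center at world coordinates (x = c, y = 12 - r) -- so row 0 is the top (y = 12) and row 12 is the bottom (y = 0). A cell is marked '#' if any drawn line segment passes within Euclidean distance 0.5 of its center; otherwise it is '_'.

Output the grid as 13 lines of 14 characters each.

Segment 0: (9,4) -> (10,4)
Segment 1: (10,4) -> (5,4)
Segment 2: (5,4) -> (10,4)
Segment 3: (10,4) -> (11,4)
Segment 4: (11,4) -> (12,4)
Segment 5: (12,4) -> (13,4)

Answer: ______________
______________
______________
______________
______________
______________
______________
______________
_____#########
______________
______________
______________
______________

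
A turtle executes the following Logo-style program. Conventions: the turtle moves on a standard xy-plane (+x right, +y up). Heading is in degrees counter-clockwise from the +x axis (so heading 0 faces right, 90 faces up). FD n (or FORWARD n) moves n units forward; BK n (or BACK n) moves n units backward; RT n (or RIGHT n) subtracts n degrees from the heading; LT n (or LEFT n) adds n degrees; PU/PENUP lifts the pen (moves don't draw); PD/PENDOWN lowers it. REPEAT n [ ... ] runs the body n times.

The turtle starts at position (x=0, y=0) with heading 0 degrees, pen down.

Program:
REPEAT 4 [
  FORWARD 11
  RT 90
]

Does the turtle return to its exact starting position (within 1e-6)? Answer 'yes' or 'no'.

Executing turtle program step by step:
Start: pos=(0,0), heading=0, pen down
REPEAT 4 [
  -- iteration 1/4 --
  FD 11: (0,0) -> (11,0) [heading=0, draw]
  RT 90: heading 0 -> 270
  -- iteration 2/4 --
  FD 11: (11,0) -> (11,-11) [heading=270, draw]
  RT 90: heading 270 -> 180
  -- iteration 3/4 --
  FD 11: (11,-11) -> (0,-11) [heading=180, draw]
  RT 90: heading 180 -> 90
  -- iteration 4/4 --
  FD 11: (0,-11) -> (0,0) [heading=90, draw]
  RT 90: heading 90 -> 0
]
Final: pos=(0,0), heading=0, 4 segment(s) drawn

Start position: (0, 0)
Final position: (0, 0)
Distance = 0; < 1e-6 -> CLOSED

Answer: yes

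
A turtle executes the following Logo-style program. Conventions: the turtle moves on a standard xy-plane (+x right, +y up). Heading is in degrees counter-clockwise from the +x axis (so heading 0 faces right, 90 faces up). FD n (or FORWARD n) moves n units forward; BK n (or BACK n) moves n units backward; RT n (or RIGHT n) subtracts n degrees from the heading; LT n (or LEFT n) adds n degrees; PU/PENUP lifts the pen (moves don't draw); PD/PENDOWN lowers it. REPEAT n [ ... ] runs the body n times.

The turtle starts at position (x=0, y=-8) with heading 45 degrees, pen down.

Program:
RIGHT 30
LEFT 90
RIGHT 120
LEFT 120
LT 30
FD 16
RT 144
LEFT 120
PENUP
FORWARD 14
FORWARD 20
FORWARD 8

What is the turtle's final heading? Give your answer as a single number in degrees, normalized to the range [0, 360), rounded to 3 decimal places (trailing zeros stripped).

Executing turtle program step by step:
Start: pos=(0,-8), heading=45, pen down
RT 30: heading 45 -> 15
LT 90: heading 15 -> 105
RT 120: heading 105 -> 345
LT 120: heading 345 -> 105
LT 30: heading 105 -> 135
FD 16: (0,-8) -> (-11.314,3.314) [heading=135, draw]
RT 144: heading 135 -> 351
LT 120: heading 351 -> 111
PU: pen up
FD 14: (-11.314,3.314) -> (-16.331,16.384) [heading=111, move]
FD 20: (-16.331,16.384) -> (-23.498,35.055) [heading=111, move]
FD 8: (-23.498,35.055) -> (-26.365,42.524) [heading=111, move]
Final: pos=(-26.365,42.524), heading=111, 1 segment(s) drawn

Answer: 111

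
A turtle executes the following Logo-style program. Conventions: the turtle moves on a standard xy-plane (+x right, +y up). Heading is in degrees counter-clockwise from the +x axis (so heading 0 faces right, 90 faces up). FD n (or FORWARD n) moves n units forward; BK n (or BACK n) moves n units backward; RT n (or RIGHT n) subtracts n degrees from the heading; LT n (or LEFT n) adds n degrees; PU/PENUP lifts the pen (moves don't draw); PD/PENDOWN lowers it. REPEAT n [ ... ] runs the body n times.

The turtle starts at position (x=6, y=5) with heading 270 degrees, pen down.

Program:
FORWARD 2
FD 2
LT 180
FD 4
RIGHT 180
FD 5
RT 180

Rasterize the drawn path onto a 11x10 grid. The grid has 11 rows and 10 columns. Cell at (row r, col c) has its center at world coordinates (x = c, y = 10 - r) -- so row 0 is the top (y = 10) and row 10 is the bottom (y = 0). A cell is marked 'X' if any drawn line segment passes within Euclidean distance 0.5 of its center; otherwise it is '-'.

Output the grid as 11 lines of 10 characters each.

Segment 0: (6,5) -> (6,3)
Segment 1: (6,3) -> (6,1)
Segment 2: (6,1) -> (6,5)
Segment 3: (6,5) -> (6,0)

Answer: ----------
----------
----------
----------
----------
------X---
------X---
------X---
------X---
------X---
------X---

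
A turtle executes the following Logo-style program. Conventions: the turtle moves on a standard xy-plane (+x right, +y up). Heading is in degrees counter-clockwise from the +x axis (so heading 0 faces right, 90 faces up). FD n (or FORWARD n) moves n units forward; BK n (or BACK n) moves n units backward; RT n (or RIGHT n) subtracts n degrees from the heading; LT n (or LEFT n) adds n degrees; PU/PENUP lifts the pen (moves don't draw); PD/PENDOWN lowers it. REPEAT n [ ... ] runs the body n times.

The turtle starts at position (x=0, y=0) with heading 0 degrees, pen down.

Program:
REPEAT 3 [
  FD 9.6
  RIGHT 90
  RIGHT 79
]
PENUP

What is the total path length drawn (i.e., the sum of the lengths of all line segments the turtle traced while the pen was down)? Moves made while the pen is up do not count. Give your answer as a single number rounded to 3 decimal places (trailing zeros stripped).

Answer: 28.8

Derivation:
Executing turtle program step by step:
Start: pos=(0,0), heading=0, pen down
REPEAT 3 [
  -- iteration 1/3 --
  FD 9.6: (0,0) -> (9.6,0) [heading=0, draw]
  RT 90: heading 0 -> 270
  RT 79: heading 270 -> 191
  -- iteration 2/3 --
  FD 9.6: (9.6,0) -> (0.176,-1.832) [heading=191, draw]
  RT 90: heading 191 -> 101
  RT 79: heading 101 -> 22
  -- iteration 3/3 --
  FD 9.6: (0.176,-1.832) -> (9.077,1.764) [heading=22, draw]
  RT 90: heading 22 -> 292
  RT 79: heading 292 -> 213
]
PU: pen up
Final: pos=(9.077,1.764), heading=213, 3 segment(s) drawn

Segment lengths:
  seg 1: (0,0) -> (9.6,0), length = 9.6
  seg 2: (9.6,0) -> (0.176,-1.832), length = 9.6
  seg 3: (0.176,-1.832) -> (9.077,1.764), length = 9.6
Total = 28.8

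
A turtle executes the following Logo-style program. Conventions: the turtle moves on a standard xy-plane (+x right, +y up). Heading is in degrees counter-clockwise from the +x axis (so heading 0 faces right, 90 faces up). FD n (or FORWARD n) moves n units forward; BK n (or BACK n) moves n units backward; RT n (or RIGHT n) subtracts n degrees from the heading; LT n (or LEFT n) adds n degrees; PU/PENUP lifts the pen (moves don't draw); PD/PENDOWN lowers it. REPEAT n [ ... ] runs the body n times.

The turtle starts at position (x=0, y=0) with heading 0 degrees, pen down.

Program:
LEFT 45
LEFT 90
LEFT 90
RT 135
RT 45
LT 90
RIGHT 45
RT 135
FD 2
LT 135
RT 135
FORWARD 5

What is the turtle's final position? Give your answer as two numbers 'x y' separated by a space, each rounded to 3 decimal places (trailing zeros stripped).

Executing turtle program step by step:
Start: pos=(0,0), heading=0, pen down
LT 45: heading 0 -> 45
LT 90: heading 45 -> 135
LT 90: heading 135 -> 225
RT 135: heading 225 -> 90
RT 45: heading 90 -> 45
LT 90: heading 45 -> 135
RT 45: heading 135 -> 90
RT 135: heading 90 -> 315
FD 2: (0,0) -> (1.414,-1.414) [heading=315, draw]
LT 135: heading 315 -> 90
RT 135: heading 90 -> 315
FD 5: (1.414,-1.414) -> (4.95,-4.95) [heading=315, draw]
Final: pos=(4.95,-4.95), heading=315, 2 segment(s) drawn

Answer: 4.95 -4.95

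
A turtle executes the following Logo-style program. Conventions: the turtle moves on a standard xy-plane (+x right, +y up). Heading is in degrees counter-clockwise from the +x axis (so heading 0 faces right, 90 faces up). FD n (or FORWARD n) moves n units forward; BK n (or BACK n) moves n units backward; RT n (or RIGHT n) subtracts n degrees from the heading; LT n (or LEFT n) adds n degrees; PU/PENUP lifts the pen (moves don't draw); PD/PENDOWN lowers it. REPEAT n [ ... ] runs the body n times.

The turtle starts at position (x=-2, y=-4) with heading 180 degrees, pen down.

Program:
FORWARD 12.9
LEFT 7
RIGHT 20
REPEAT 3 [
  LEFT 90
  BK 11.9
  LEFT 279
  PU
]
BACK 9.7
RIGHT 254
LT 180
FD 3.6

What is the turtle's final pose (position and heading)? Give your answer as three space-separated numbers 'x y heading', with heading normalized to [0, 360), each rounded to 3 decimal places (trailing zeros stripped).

Executing turtle program step by step:
Start: pos=(-2,-4), heading=180, pen down
FD 12.9: (-2,-4) -> (-14.9,-4) [heading=180, draw]
LT 7: heading 180 -> 187
RT 20: heading 187 -> 167
REPEAT 3 [
  -- iteration 1/3 --
  LT 90: heading 167 -> 257
  BK 11.9: (-14.9,-4) -> (-12.223,7.595) [heading=257, draw]
  LT 279: heading 257 -> 176
  PU: pen up
  -- iteration 2/3 --
  LT 90: heading 176 -> 266
  BK 11.9: (-12.223,7.595) -> (-11.393,19.466) [heading=266, move]
  LT 279: heading 266 -> 185
  PU: pen up
  -- iteration 3/3 --
  LT 90: heading 185 -> 275
  BK 11.9: (-11.393,19.466) -> (-12.43,31.321) [heading=275, move]
  LT 279: heading 275 -> 194
  PU: pen up
]
BK 9.7: (-12.43,31.321) -> (-3.018,33.667) [heading=194, move]
RT 254: heading 194 -> 300
LT 180: heading 300 -> 120
FD 3.6: (-3.018,33.667) -> (-4.818,36.785) [heading=120, move]
Final: pos=(-4.818,36.785), heading=120, 2 segment(s) drawn

Answer: -4.818 36.785 120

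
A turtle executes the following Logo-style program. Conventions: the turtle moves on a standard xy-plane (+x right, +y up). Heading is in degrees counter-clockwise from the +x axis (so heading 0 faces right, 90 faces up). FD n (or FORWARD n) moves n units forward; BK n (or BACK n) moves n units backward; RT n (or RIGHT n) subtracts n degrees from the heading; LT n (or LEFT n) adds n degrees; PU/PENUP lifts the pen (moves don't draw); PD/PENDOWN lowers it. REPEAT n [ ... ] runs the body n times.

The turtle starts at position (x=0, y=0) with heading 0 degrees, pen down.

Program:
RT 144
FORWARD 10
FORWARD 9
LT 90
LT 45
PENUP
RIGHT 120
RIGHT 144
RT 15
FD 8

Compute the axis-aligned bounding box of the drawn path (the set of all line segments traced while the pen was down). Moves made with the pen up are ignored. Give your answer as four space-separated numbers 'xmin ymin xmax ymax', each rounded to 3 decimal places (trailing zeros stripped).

Executing turtle program step by step:
Start: pos=(0,0), heading=0, pen down
RT 144: heading 0 -> 216
FD 10: (0,0) -> (-8.09,-5.878) [heading=216, draw]
FD 9: (-8.09,-5.878) -> (-15.371,-11.168) [heading=216, draw]
LT 90: heading 216 -> 306
LT 45: heading 306 -> 351
PU: pen up
RT 120: heading 351 -> 231
RT 144: heading 231 -> 87
RT 15: heading 87 -> 72
FD 8: (-15.371,-11.168) -> (-12.899,-3.559) [heading=72, move]
Final: pos=(-12.899,-3.559), heading=72, 2 segment(s) drawn

Segment endpoints: x in {-15.371, -8.09, 0}, y in {-11.168, -5.878, 0}
xmin=-15.371, ymin=-11.168, xmax=0, ymax=0

Answer: -15.371 -11.168 0 0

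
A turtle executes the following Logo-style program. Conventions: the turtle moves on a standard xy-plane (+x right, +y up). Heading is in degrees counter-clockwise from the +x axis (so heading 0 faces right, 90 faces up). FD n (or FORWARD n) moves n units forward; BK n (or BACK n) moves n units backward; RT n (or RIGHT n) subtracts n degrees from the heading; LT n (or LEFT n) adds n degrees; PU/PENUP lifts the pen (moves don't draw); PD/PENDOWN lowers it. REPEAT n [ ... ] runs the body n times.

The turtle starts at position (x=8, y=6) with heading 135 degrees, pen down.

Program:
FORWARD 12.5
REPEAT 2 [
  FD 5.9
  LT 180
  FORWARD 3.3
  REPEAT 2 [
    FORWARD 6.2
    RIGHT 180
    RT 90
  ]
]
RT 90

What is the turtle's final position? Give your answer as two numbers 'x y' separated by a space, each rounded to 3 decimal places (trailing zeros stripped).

Answer: 13.02 18.516

Derivation:
Executing turtle program step by step:
Start: pos=(8,6), heading=135, pen down
FD 12.5: (8,6) -> (-0.839,14.839) [heading=135, draw]
REPEAT 2 [
  -- iteration 1/2 --
  FD 5.9: (-0.839,14.839) -> (-5.011,19.011) [heading=135, draw]
  LT 180: heading 135 -> 315
  FD 3.3: (-5.011,19.011) -> (-2.677,16.677) [heading=315, draw]
  REPEAT 2 [
    -- iteration 1/2 --
    FD 6.2: (-2.677,16.677) -> (1.707,12.293) [heading=315, draw]
    RT 180: heading 315 -> 135
    RT 90: heading 135 -> 45
    -- iteration 2/2 --
    FD 6.2: (1.707,12.293) -> (6.091,16.677) [heading=45, draw]
    RT 180: heading 45 -> 225
    RT 90: heading 225 -> 135
  ]
  -- iteration 2/2 --
  FD 5.9: (6.091,16.677) -> (1.919,20.849) [heading=135, draw]
  LT 180: heading 135 -> 315
  FD 3.3: (1.919,20.849) -> (4.252,18.516) [heading=315, draw]
  REPEAT 2 [
    -- iteration 1/2 --
    FD 6.2: (4.252,18.516) -> (8.636,14.132) [heading=315, draw]
    RT 180: heading 315 -> 135
    RT 90: heading 135 -> 45
    -- iteration 2/2 --
    FD 6.2: (8.636,14.132) -> (13.02,18.516) [heading=45, draw]
    RT 180: heading 45 -> 225
    RT 90: heading 225 -> 135
  ]
]
RT 90: heading 135 -> 45
Final: pos=(13.02,18.516), heading=45, 9 segment(s) drawn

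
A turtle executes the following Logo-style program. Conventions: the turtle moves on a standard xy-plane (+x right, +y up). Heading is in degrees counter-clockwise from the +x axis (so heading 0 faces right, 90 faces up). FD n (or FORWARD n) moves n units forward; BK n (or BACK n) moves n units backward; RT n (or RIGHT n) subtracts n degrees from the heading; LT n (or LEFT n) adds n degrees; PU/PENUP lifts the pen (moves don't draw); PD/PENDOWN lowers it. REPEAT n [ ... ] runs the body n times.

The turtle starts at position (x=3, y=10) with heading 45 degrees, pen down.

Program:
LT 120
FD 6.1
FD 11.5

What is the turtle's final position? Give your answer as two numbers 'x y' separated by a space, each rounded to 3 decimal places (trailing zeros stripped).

Answer: -14 14.555

Derivation:
Executing turtle program step by step:
Start: pos=(3,10), heading=45, pen down
LT 120: heading 45 -> 165
FD 6.1: (3,10) -> (-2.892,11.579) [heading=165, draw]
FD 11.5: (-2.892,11.579) -> (-14,14.555) [heading=165, draw]
Final: pos=(-14,14.555), heading=165, 2 segment(s) drawn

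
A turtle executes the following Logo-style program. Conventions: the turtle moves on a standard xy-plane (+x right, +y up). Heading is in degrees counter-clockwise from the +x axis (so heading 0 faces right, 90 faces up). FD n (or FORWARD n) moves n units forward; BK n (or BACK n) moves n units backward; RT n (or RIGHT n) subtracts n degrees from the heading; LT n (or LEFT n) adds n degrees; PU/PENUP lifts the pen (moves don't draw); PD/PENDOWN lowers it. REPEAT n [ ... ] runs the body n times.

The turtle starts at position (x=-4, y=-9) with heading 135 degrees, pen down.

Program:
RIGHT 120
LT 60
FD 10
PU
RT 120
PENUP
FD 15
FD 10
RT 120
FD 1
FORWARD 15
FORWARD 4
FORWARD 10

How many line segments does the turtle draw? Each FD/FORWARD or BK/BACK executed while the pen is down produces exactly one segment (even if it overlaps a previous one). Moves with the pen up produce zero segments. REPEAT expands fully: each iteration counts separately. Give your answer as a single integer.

Answer: 1

Derivation:
Executing turtle program step by step:
Start: pos=(-4,-9), heading=135, pen down
RT 120: heading 135 -> 15
LT 60: heading 15 -> 75
FD 10: (-4,-9) -> (-1.412,0.659) [heading=75, draw]
PU: pen up
RT 120: heading 75 -> 315
PU: pen up
FD 15: (-1.412,0.659) -> (9.195,-9.947) [heading=315, move]
FD 10: (9.195,-9.947) -> (16.266,-17.018) [heading=315, move]
RT 120: heading 315 -> 195
FD 1: (16.266,-17.018) -> (15.3,-17.277) [heading=195, move]
FD 15: (15.3,-17.277) -> (0.811,-21.16) [heading=195, move]
FD 4: (0.811,-21.16) -> (-3.053,-22.195) [heading=195, move]
FD 10: (-3.053,-22.195) -> (-12.712,-24.783) [heading=195, move]
Final: pos=(-12.712,-24.783), heading=195, 1 segment(s) drawn
Segments drawn: 1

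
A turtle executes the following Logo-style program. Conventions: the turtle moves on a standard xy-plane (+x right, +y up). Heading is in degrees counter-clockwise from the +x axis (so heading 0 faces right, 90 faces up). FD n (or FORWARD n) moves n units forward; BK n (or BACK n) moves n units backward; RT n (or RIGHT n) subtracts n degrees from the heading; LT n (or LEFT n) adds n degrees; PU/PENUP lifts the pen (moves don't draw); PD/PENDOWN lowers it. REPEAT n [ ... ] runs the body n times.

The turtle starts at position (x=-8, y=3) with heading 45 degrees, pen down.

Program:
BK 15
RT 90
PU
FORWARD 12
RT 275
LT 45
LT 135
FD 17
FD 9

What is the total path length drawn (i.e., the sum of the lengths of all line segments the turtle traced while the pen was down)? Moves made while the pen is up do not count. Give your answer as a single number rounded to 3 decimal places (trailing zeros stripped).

Answer: 15

Derivation:
Executing turtle program step by step:
Start: pos=(-8,3), heading=45, pen down
BK 15: (-8,3) -> (-18.607,-7.607) [heading=45, draw]
RT 90: heading 45 -> 315
PU: pen up
FD 12: (-18.607,-7.607) -> (-10.121,-16.092) [heading=315, move]
RT 275: heading 315 -> 40
LT 45: heading 40 -> 85
LT 135: heading 85 -> 220
FD 17: (-10.121,-16.092) -> (-23.144,-27.019) [heading=220, move]
FD 9: (-23.144,-27.019) -> (-30.038,-32.804) [heading=220, move]
Final: pos=(-30.038,-32.804), heading=220, 1 segment(s) drawn

Segment lengths:
  seg 1: (-8,3) -> (-18.607,-7.607), length = 15
Total = 15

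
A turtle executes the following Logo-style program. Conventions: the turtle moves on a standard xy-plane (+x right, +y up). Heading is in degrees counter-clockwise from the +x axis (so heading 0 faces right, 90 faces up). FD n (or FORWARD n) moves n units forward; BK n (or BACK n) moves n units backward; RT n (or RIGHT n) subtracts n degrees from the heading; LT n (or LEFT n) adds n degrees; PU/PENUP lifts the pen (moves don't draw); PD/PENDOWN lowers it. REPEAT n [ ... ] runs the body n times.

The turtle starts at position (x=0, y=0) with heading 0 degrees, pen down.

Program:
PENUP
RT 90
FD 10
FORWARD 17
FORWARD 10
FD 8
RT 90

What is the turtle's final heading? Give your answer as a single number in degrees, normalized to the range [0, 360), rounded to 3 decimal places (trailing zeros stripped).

Executing turtle program step by step:
Start: pos=(0,0), heading=0, pen down
PU: pen up
RT 90: heading 0 -> 270
FD 10: (0,0) -> (0,-10) [heading=270, move]
FD 17: (0,-10) -> (0,-27) [heading=270, move]
FD 10: (0,-27) -> (0,-37) [heading=270, move]
FD 8: (0,-37) -> (0,-45) [heading=270, move]
RT 90: heading 270 -> 180
Final: pos=(0,-45), heading=180, 0 segment(s) drawn

Answer: 180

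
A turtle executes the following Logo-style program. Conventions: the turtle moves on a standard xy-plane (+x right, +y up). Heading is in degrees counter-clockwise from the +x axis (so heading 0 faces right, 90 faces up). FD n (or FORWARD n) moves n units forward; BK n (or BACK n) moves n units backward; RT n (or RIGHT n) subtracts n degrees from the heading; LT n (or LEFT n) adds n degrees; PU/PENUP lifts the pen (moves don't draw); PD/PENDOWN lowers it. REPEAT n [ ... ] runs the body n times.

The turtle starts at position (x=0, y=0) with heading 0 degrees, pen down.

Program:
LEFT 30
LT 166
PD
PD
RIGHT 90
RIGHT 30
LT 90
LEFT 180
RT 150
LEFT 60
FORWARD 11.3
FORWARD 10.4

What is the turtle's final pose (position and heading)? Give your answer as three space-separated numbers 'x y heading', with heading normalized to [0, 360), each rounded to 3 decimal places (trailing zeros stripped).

Executing turtle program step by step:
Start: pos=(0,0), heading=0, pen down
LT 30: heading 0 -> 30
LT 166: heading 30 -> 196
PD: pen down
PD: pen down
RT 90: heading 196 -> 106
RT 30: heading 106 -> 76
LT 90: heading 76 -> 166
LT 180: heading 166 -> 346
RT 150: heading 346 -> 196
LT 60: heading 196 -> 256
FD 11.3: (0,0) -> (-2.734,-10.964) [heading=256, draw]
FD 10.4: (-2.734,-10.964) -> (-5.25,-21.055) [heading=256, draw]
Final: pos=(-5.25,-21.055), heading=256, 2 segment(s) drawn

Answer: -5.25 -21.055 256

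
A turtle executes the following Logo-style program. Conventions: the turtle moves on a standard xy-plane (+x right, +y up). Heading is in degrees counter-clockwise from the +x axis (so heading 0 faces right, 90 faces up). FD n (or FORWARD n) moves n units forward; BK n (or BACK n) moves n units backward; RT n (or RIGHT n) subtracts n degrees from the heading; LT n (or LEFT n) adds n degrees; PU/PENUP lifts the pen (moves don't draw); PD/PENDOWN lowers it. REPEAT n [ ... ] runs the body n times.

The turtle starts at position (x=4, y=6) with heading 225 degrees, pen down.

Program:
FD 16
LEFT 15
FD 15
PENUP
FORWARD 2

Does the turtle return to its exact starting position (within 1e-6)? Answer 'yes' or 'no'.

Answer: no

Derivation:
Executing turtle program step by step:
Start: pos=(4,6), heading=225, pen down
FD 16: (4,6) -> (-7.314,-5.314) [heading=225, draw]
LT 15: heading 225 -> 240
FD 15: (-7.314,-5.314) -> (-14.814,-18.304) [heading=240, draw]
PU: pen up
FD 2: (-14.814,-18.304) -> (-15.814,-20.036) [heading=240, move]
Final: pos=(-15.814,-20.036), heading=240, 2 segment(s) drawn

Start position: (4, 6)
Final position: (-15.814, -20.036)
Distance = 32.718; >= 1e-6 -> NOT closed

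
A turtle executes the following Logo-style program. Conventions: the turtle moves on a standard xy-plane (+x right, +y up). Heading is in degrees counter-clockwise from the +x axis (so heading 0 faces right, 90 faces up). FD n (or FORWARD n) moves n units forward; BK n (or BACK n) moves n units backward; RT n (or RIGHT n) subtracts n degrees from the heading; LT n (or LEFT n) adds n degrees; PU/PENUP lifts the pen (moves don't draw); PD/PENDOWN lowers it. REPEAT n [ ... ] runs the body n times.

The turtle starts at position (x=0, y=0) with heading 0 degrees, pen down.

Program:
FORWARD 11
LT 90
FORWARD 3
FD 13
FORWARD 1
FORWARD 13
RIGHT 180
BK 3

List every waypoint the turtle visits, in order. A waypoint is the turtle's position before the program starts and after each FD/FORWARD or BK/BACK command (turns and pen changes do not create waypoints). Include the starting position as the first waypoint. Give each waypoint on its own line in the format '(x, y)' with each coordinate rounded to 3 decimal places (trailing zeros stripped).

Answer: (0, 0)
(11, 0)
(11, 3)
(11, 16)
(11, 17)
(11, 30)
(11, 33)

Derivation:
Executing turtle program step by step:
Start: pos=(0,0), heading=0, pen down
FD 11: (0,0) -> (11,0) [heading=0, draw]
LT 90: heading 0 -> 90
FD 3: (11,0) -> (11,3) [heading=90, draw]
FD 13: (11,3) -> (11,16) [heading=90, draw]
FD 1: (11,16) -> (11,17) [heading=90, draw]
FD 13: (11,17) -> (11,30) [heading=90, draw]
RT 180: heading 90 -> 270
BK 3: (11,30) -> (11,33) [heading=270, draw]
Final: pos=(11,33), heading=270, 6 segment(s) drawn
Waypoints (7 total):
(0, 0)
(11, 0)
(11, 3)
(11, 16)
(11, 17)
(11, 30)
(11, 33)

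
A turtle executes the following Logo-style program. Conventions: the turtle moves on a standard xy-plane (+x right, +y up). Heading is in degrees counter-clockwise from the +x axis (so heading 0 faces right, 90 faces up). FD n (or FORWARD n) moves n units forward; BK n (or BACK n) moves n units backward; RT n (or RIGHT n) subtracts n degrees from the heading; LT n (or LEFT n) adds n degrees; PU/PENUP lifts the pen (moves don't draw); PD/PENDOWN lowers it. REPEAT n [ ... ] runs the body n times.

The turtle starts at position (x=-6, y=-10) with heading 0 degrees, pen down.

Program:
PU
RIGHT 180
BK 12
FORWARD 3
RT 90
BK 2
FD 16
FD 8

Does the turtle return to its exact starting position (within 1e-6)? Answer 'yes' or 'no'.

Executing turtle program step by step:
Start: pos=(-6,-10), heading=0, pen down
PU: pen up
RT 180: heading 0 -> 180
BK 12: (-6,-10) -> (6,-10) [heading=180, move]
FD 3: (6,-10) -> (3,-10) [heading=180, move]
RT 90: heading 180 -> 90
BK 2: (3,-10) -> (3,-12) [heading=90, move]
FD 16: (3,-12) -> (3,4) [heading=90, move]
FD 8: (3,4) -> (3,12) [heading=90, move]
Final: pos=(3,12), heading=90, 0 segment(s) drawn

Start position: (-6, -10)
Final position: (3, 12)
Distance = 23.77; >= 1e-6 -> NOT closed

Answer: no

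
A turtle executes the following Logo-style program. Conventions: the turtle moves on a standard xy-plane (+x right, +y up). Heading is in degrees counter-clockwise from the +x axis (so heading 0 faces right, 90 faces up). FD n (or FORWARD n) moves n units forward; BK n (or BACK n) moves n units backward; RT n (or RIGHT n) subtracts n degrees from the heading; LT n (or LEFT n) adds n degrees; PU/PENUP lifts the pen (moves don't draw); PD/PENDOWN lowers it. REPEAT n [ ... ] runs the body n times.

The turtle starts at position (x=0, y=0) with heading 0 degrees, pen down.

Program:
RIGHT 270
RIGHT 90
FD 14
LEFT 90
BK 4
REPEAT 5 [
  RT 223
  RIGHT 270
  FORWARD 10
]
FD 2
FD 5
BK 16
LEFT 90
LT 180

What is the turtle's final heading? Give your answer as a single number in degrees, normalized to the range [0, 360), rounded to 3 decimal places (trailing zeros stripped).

Executing turtle program step by step:
Start: pos=(0,0), heading=0, pen down
RT 270: heading 0 -> 90
RT 90: heading 90 -> 0
FD 14: (0,0) -> (14,0) [heading=0, draw]
LT 90: heading 0 -> 90
BK 4: (14,0) -> (14,-4) [heading=90, draw]
REPEAT 5 [
  -- iteration 1/5 --
  RT 223: heading 90 -> 227
  RT 270: heading 227 -> 317
  FD 10: (14,-4) -> (21.314,-10.82) [heading=317, draw]
  -- iteration 2/5 --
  RT 223: heading 317 -> 94
  RT 270: heading 94 -> 184
  FD 10: (21.314,-10.82) -> (11.338,-11.518) [heading=184, draw]
  -- iteration 3/5 --
  RT 223: heading 184 -> 321
  RT 270: heading 321 -> 51
  FD 10: (11.338,-11.518) -> (17.631,-3.746) [heading=51, draw]
  -- iteration 4/5 --
  RT 223: heading 51 -> 188
  RT 270: heading 188 -> 278
  FD 10: (17.631,-3.746) -> (19.023,-13.649) [heading=278, draw]
  -- iteration 5/5 --
  RT 223: heading 278 -> 55
  RT 270: heading 55 -> 145
  FD 10: (19.023,-13.649) -> (10.831,-7.913) [heading=145, draw]
]
FD 2: (10.831,-7.913) -> (9.193,-6.766) [heading=145, draw]
FD 5: (9.193,-6.766) -> (5.097,-3.898) [heading=145, draw]
BK 16: (5.097,-3.898) -> (18.204,-13.075) [heading=145, draw]
LT 90: heading 145 -> 235
LT 180: heading 235 -> 55
Final: pos=(18.204,-13.075), heading=55, 10 segment(s) drawn

Answer: 55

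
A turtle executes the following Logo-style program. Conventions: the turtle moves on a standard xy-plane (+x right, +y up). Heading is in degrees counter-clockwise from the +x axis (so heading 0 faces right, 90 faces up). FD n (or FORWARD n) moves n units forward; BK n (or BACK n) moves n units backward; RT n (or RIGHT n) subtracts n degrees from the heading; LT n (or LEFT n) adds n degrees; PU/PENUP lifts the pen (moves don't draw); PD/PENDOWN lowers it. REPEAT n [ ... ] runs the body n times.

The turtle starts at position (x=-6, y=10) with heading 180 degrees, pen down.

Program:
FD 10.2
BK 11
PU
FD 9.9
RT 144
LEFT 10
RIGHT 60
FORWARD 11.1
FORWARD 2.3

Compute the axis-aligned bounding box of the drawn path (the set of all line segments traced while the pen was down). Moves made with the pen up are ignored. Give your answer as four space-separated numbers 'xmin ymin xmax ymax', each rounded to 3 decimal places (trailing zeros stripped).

Answer: -16.2 10 -5.2 10

Derivation:
Executing turtle program step by step:
Start: pos=(-6,10), heading=180, pen down
FD 10.2: (-6,10) -> (-16.2,10) [heading=180, draw]
BK 11: (-16.2,10) -> (-5.2,10) [heading=180, draw]
PU: pen up
FD 9.9: (-5.2,10) -> (-15.1,10) [heading=180, move]
RT 144: heading 180 -> 36
LT 10: heading 36 -> 46
RT 60: heading 46 -> 346
FD 11.1: (-15.1,10) -> (-4.33,7.315) [heading=346, move]
FD 2.3: (-4.33,7.315) -> (-2.098,6.758) [heading=346, move]
Final: pos=(-2.098,6.758), heading=346, 2 segment(s) drawn

Segment endpoints: x in {-16.2, -6, -5.2}, y in {10, 10}
xmin=-16.2, ymin=10, xmax=-5.2, ymax=10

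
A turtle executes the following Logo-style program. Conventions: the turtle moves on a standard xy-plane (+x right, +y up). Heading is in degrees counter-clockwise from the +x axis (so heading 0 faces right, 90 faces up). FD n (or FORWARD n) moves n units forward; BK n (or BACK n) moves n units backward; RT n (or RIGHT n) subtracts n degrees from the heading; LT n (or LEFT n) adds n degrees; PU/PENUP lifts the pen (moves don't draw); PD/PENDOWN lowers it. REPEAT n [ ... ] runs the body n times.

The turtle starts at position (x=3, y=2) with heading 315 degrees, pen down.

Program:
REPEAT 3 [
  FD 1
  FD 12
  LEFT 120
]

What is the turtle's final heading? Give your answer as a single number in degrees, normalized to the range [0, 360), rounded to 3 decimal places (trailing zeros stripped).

Executing turtle program step by step:
Start: pos=(3,2), heading=315, pen down
REPEAT 3 [
  -- iteration 1/3 --
  FD 1: (3,2) -> (3.707,1.293) [heading=315, draw]
  FD 12: (3.707,1.293) -> (12.192,-7.192) [heading=315, draw]
  LT 120: heading 315 -> 75
  -- iteration 2/3 --
  FD 1: (12.192,-7.192) -> (12.451,-6.226) [heading=75, draw]
  FD 12: (12.451,-6.226) -> (15.557,5.365) [heading=75, draw]
  LT 120: heading 75 -> 195
  -- iteration 3/3 --
  FD 1: (15.557,5.365) -> (14.591,5.106) [heading=195, draw]
  FD 12: (14.591,5.106) -> (3,2) [heading=195, draw]
  LT 120: heading 195 -> 315
]
Final: pos=(3,2), heading=315, 6 segment(s) drawn

Answer: 315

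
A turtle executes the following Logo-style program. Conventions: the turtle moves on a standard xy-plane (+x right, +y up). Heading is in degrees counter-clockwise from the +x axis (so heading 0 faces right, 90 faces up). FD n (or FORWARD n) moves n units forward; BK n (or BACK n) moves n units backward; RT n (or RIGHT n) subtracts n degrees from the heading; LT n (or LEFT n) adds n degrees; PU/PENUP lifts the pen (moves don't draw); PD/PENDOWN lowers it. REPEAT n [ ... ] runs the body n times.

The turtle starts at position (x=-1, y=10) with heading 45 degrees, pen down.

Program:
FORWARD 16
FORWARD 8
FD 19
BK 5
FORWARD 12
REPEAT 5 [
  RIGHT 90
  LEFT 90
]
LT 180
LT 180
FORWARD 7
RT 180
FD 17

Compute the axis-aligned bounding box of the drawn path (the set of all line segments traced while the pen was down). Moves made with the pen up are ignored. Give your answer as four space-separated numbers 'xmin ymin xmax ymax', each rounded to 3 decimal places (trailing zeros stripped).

Answer: -1 10 39.305 50.305

Derivation:
Executing turtle program step by step:
Start: pos=(-1,10), heading=45, pen down
FD 16: (-1,10) -> (10.314,21.314) [heading=45, draw]
FD 8: (10.314,21.314) -> (15.971,26.971) [heading=45, draw]
FD 19: (15.971,26.971) -> (29.406,40.406) [heading=45, draw]
BK 5: (29.406,40.406) -> (25.87,36.87) [heading=45, draw]
FD 12: (25.87,36.87) -> (34.355,45.355) [heading=45, draw]
REPEAT 5 [
  -- iteration 1/5 --
  RT 90: heading 45 -> 315
  LT 90: heading 315 -> 45
  -- iteration 2/5 --
  RT 90: heading 45 -> 315
  LT 90: heading 315 -> 45
  -- iteration 3/5 --
  RT 90: heading 45 -> 315
  LT 90: heading 315 -> 45
  -- iteration 4/5 --
  RT 90: heading 45 -> 315
  LT 90: heading 315 -> 45
  -- iteration 5/5 --
  RT 90: heading 45 -> 315
  LT 90: heading 315 -> 45
]
LT 180: heading 45 -> 225
LT 180: heading 225 -> 45
FD 7: (34.355,45.355) -> (39.305,50.305) [heading=45, draw]
RT 180: heading 45 -> 225
FD 17: (39.305,50.305) -> (27.284,38.284) [heading=225, draw]
Final: pos=(27.284,38.284), heading=225, 7 segment(s) drawn

Segment endpoints: x in {-1, 10.314, 15.971, 25.87, 27.284, 29.406, 34.355, 39.305}, y in {10, 21.314, 26.971, 36.87, 38.284, 40.406, 45.355, 50.305}
xmin=-1, ymin=10, xmax=39.305, ymax=50.305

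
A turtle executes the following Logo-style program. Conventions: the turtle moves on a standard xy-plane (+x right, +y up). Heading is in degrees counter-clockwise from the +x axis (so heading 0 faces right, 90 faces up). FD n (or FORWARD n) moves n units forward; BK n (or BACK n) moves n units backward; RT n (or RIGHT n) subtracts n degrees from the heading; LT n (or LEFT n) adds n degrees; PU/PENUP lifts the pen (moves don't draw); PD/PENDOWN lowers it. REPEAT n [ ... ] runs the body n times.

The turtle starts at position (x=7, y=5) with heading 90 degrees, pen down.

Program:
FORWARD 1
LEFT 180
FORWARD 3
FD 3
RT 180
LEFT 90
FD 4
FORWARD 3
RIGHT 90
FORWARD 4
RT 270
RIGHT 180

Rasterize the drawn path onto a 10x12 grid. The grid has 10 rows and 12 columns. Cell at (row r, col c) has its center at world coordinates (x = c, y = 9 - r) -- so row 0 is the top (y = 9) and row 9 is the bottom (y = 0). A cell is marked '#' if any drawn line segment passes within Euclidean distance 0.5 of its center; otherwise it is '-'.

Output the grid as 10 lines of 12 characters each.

Segment 0: (7,5) -> (7,6)
Segment 1: (7,6) -> (7,3)
Segment 2: (7,3) -> (7,0)
Segment 3: (7,0) -> (3,0)
Segment 4: (3,0) -> (-0,0)
Segment 5: (-0,0) -> (-0,4)

Answer: ------------
------------
------------
-------#----
-------#----
#------#----
#------#----
#------#----
#------#----
########----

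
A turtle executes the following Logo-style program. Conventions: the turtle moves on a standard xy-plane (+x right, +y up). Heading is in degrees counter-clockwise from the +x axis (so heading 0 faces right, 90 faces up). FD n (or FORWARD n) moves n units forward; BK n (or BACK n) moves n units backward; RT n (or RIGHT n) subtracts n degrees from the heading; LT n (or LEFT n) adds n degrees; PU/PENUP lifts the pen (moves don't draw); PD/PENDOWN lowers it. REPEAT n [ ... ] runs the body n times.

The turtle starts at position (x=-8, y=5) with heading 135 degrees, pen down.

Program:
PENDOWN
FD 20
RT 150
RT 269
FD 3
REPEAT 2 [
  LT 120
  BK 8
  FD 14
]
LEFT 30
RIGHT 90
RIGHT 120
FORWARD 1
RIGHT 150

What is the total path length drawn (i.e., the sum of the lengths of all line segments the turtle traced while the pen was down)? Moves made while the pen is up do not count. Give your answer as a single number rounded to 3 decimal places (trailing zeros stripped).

Answer: 68

Derivation:
Executing turtle program step by step:
Start: pos=(-8,5), heading=135, pen down
PD: pen down
FD 20: (-8,5) -> (-22.142,19.142) [heading=135, draw]
RT 150: heading 135 -> 345
RT 269: heading 345 -> 76
FD 3: (-22.142,19.142) -> (-21.416,22.053) [heading=76, draw]
REPEAT 2 [
  -- iteration 1/2 --
  LT 120: heading 76 -> 196
  BK 8: (-21.416,22.053) -> (-13.726,24.258) [heading=196, draw]
  FD 14: (-13.726,24.258) -> (-27.184,20.399) [heading=196, draw]
  -- iteration 2/2 --
  LT 120: heading 196 -> 316
  BK 8: (-27.184,20.399) -> (-32.939,25.956) [heading=316, draw]
  FD 14: (-32.939,25.956) -> (-22.868,16.231) [heading=316, draw]
]
LT 30: heading 316 -> 346
RT 90: heading 346 -> 256
RT 120: heading 256 -> 136
FD 1: (-22.868,16.231) -> (-23.587,16.926) [heading=136, draw]
RT 150: heading 136 -> 346
Final: pos=(-23.587,16.926), heading=346, 7 segment(s) drawn

Segment lengths:
  seg 1: (-8,5) -> (-22.142,19.142), length = 20
  seg 2: (-22.142,19.142) -> (-21.416,22.053), length = 3
  seg 3: (-21.416,22.053) -> (-13.726,24.258), length = 8
  seg 4: (-13.726,24.258) -> (-27.184,20.399), length = 14
  seg 5: (-27.184,20.399) -> (-32.939,25.956), length = 8
  seg 6: (-32.939,25.956) -> (-22.868,16.231), length = 14
  seg 7: (-22.868,16.231) -> (-23.587,16.926), length = 1
Total = 68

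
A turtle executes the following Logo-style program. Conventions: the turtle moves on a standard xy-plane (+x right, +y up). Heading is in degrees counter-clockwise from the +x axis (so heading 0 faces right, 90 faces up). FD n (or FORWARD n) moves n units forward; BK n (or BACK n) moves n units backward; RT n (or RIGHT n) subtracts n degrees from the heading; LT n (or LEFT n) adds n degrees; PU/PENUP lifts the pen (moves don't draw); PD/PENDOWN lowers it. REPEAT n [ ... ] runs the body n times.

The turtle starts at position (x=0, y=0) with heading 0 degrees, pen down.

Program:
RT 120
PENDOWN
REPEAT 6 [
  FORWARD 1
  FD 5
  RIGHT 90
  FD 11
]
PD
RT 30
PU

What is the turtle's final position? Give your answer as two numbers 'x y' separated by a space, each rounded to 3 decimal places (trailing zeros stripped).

Executing turtle program step by step:
Start: pos=(0,0), heading=0, pen down
RT 120: heading 0 -> 240
PD: pen down
REPEAT 6 [
  -- iteration 1/6 --
  FD 1: (0,0) -> (-0.5,-0.866) [heading=240, draw]
  FD 5: (-0.5,-0.866) -> (-3,-5.196) [heading=240, draw]
  RT 90: heading 240 -> 150
  FD 11: (-3,-5.196) -> (-12.526,0.304) [heading=150, draw]
  -- iteration 2/6 --
  FD 1: (-12.526,0.304) -> (-13.392,0.804) [heading=150, draw]
  FD 5: (-13.392,0.804) -> (-17.722,3.304) [heading=150, draw]
  RT 90: heading 150 -> 60
  FD 11: (-17.722,3.304) -> (-12.222,12.83) [heading=60, draw]
  -- iteration 3/6 --
  FD 1: (-12.222,12.83) -> (-11.722,13.696) [heading=60, draw]
  FD 5: (-11.722,13.696) -> (-9.222,18.026) [heading=60, draw]
  RT 90: heading 60 -> 330
  FD 11: (-9.222,18.026) -> (0.304,12.526) [heading=330, draw]
  -- iteration 4/6 --
  FD 1: (0.304,12.526) -> (1.17,12.026) [heading=330, draw]
  FD 5: (1.17,12.026) -> (5.5,9.526) [heading=330, draw]
  RT 90: heading 330 -> 240
  FD 11: (5.5,9.526) -> (0,0) [heading=240, draw]
  -- iteration 5/6 --
  FD 1: (0,0) -> (-0.5,-0.866) [heading=240, draw]
  FD 5: (-0.5,-0.866) -> (-3,-5.196) [heading=240, draw]
  RT 90: heading 240 -> 150
  FD 11: (-3,-5.196) -> (-12.526,0.304) [heading=150, draw]
  -- iteration 6/6 --
  FD 1: (-12.526,0.304) -> (-13.392,0.804) [heading=150, draw]
  FD 5: (-13.392,0.804) -> (-17.722,3.304) [heading=150, draw]
  RT 90: heading 150 -> 60
  FD 11: (-17.722,3.304) -> (-12.222,12.83) [heading=60, draw]
]
PD: pen down
RT 30: heading 60 -> 30
PU: pen up
Final: pos=(-12.222,12.83), heading=30, 18 segment(s) drawn

Answer: -12.222 12.83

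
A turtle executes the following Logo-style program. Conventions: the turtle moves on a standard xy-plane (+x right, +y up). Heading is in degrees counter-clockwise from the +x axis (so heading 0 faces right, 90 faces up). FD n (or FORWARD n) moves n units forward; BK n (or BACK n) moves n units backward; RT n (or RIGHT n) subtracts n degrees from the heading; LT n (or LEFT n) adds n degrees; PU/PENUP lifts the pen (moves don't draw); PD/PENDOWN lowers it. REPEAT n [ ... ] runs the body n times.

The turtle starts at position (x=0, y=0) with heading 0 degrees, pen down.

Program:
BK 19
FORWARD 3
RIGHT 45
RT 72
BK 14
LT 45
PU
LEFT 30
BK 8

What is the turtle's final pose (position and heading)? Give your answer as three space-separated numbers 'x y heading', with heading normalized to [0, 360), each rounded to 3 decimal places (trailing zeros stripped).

Executing turtle program step by step:
Start: pos=(0,0), heading=0, pen down
BK 19: (0,0) -> (-19,0) [heading=0, draw]
FD 3: (-19,0) -> (-16,0) [heading=0, draw]
RT 45: heading 0 -> 315
RT 72: heading 315 -> 243
BK 14: (-16,0) -> (-9.644,12.474) [heading=243, draw]
LT 45: heading 243 -> 288
PU: pen up
LT 30: heading 288 -> 318
BK 8: (-9.644,12.474) -> (-15.589,17.827) [heading=318, move]
Final: pos=(-15.589,17.827), heading=318, 3 segment(s) drawn

Answer: -15.589 17.827 318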